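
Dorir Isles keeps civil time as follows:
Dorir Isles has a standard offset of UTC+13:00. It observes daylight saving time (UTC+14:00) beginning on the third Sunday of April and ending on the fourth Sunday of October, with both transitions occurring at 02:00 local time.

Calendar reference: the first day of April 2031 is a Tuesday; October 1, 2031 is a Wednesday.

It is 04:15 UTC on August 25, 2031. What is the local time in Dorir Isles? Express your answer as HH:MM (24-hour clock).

18:15

1 April 2031 is a Tuesday, so the first Sunday is April 6 and the third is April 20.
1 October 2031 is a Wednesday, so the first Sunday is October 5 and the fourth is October 26.
At the standard offset (UTC+13:00), 04:15 UTC + 13h = 17:15 Dorir Isles standard time.
The standard-time date in Dorir Isles, August 25, 2031, lies within the daylight-saving period (20 April – 26 October), so Dorir Isles is on daylight time, UTC+14:00.
04:15 UTC + 14h = 18:15 local.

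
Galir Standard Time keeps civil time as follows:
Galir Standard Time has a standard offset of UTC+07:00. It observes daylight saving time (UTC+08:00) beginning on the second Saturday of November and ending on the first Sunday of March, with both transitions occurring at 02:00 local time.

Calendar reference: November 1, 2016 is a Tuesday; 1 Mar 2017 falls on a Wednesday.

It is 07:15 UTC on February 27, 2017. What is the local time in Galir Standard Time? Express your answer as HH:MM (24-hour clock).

1 November 2016 is a Tuesday, so the first Saturday is November 5 and the second is November 12.
1 March 2017 is a Wednesday, so the first Sunday is March 5.
At the standard offset (UTC+07:00), 07:15 UTC + 7h = 14:15 Galir Standard Time standard time.
Daylight saving runs 12 November 2016 – 5 March 2017; the standard-time date in Galir Standard Time, February 27, 2017, is inside that window, so Galir Standard Time is at UTC+08:00.
07:15 UTC + 8h = 15:15 local.

15:15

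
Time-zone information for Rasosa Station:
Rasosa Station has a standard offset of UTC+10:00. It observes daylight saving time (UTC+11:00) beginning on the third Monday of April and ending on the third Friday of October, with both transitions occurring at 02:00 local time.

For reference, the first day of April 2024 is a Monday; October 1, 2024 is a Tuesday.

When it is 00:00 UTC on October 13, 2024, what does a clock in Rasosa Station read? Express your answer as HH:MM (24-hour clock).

1 April 2024 is a Monday, so the first Monday is April 1 and the third is April 15.
1 October 2024 is a Tuesday, so the first Friday is October 4 and the third is October 18.
At the standard offset (UTC+10:00), 00:00 UTC + 10h = 10:00 Rasosa Station standard time.
The standard-time date in Rasosa Station, October 13, 2024, falls between 15 April and 18 October, so daylight saving is in effect and Rasosa Station is at UTC+11:00.
00:00 UTC + 11h = 11:00 local.

11:00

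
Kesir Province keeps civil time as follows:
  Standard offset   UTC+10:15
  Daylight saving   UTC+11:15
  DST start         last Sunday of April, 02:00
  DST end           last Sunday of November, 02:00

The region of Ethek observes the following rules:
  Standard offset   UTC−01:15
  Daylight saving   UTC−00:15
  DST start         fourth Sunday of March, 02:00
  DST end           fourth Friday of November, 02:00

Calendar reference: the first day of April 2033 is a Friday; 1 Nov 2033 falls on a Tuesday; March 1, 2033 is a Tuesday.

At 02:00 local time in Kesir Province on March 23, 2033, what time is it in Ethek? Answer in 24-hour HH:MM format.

14:30

1 April 2033 is a Friday, so Sundays fall on 3, 10, 17, 24; the last is April 24.
1 November 2033 is a Tuesday, so Sundays fall on 6, 13, 20, 27; the last is November 27.
March 23, 2033 does not fall between 24 April and 27 November, so daylight saving is not in effect and Kesir Province is at UTC+10:15.
02:00 Kesir Province − 10h15m = 15:45 UTC (rolling into the previous day, 22 March 2033).
1 March 2033 is a Tuesday, so the first Sunday is March 6 and the fourth is March 27.
1 November 2033 is a Tuesday, so the first Friday is November 4 and the fourth is November 25.
At the standard offset (UTC−01:15), 15:45 UTC − 1h15m = 14:30 Ethek standard time.
The standard-time date in Ethek, March 22, 2033, is outside the daylight-saving period (27 March – 25 November), so Ethek is on standard time, UTC−01:15.
15:45 UTC − 1h15m = 14:30 Ethek.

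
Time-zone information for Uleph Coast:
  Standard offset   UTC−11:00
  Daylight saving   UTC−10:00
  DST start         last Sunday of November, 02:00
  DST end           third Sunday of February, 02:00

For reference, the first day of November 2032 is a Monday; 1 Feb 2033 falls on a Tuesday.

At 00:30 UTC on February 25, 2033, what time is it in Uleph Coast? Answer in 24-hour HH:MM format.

1 November 2032 is a Monday, so Sundays fall on 7, 14, 21, 28; the last is November 28.
1 February 2033 is a Tuesday, so the first Sunday is February 6 and the third is February 20.
At the standard offset (UTC−11:00), 00:30 UTC − 11h = 13:30 Uleph Coast standard time (rolling into the previous day, 24 February 2033).
Daylight saving runs 28 November 2032 – 20 February 2033; the standard-time date in Uleph Coast, February 24, 2033, is outside that window, so Uleph Coast is on standard time at UTC−11:00.
00:30 UTC − 11h = 13:30 local (rolling into the previous day, 24 February 2033).

13:30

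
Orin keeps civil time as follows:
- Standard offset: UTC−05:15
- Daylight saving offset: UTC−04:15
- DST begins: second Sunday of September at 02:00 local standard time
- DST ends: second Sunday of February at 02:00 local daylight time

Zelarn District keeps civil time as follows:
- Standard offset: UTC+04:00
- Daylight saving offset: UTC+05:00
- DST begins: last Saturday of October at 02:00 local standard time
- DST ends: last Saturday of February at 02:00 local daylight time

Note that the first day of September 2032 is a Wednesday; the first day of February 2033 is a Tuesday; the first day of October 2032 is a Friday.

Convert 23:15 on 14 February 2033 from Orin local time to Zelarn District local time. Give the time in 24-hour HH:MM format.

1 September 2032 is a Wednesday, so the first Sunday is September 5 and the second is September 12.
1 February 2033 is a Tuesday, so the first Sunday is February 6 and the second is February 13.
14 February 2033 does not fall between 12 September 2032 and 13 February 2033, so daylight saving is not in effect and Orin is at UTC−05:15.
23:15 Orin + 5h15m = 04:30 UTC (rolling into the next day, 15 February 2033).
1 October 2032 is a Friday, so Saturdays fall on 2, 9, 16, 23, 30; the last is October 30.
1 February 2033 is a Tuesday, so Saturdays fall on 5, 12, 19, 26; the last is February 26.
At the standard offset (UTC+04:00), 04:30 UTC + 4h = 08:30 Zelarn District standard time.
Daylight saving runs 30 October 2032 – 26 February 2033; the standard-time date in Zelarn District, 15 February 2033, is inside that window, so Zelarn District is at UTC+05:00.
04:30 UTC + 5h = 09:30 Zelarn District.

09:30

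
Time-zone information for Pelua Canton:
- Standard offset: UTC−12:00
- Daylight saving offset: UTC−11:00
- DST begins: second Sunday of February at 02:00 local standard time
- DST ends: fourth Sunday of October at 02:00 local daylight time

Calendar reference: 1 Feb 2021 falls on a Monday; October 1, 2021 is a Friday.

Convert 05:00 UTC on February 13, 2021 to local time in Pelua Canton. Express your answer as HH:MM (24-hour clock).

1 February 2021 is a Monday, so the first Sunday is February 7 and the second is February 14.
1 October 2021 is a Friday, so the first Sunday is October 3 and the fourth is October 24.
At the standard offset (UTC−12:00), 05:00 UTC − 12h = 17:00 Pelua Canton standard time (rolling into the previous day, 12 February 2021).
The standard-time date in Pelua Canton, February 12, 2021, is outside the daylight-saving period (14 February – 24 October), so Pelua Canton is on standard time, UTC−12:00.
05:00 UTC − 12h = 17:00 local (rolling into the previous day, 12 February 2021).

17:00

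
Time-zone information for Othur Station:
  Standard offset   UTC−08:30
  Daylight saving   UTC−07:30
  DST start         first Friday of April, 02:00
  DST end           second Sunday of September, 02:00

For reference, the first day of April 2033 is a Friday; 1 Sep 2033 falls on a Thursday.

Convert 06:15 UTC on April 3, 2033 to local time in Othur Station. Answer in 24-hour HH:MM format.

22:45

1 April 2033 is a Friday, so the first Friday is April 1.
1 September 2033 is a Thursday, so the first Sunday is September 4 and the second is September 11.
At the standard offset (UTC−08:30), 06:15 UTC − 8h30m = 21:45 Othur Station standard time (rolling into the previous day, 2 April 2033).
Daylight saving runs 1 April – 11 September; the standard-time date in Othur Station, April 2, 2033, is inside that window, so Othur Station is at UTC−07:30.
06:15 UTC − 7h30m = 22:45 local (rolling into the previous day, 2 April 2033).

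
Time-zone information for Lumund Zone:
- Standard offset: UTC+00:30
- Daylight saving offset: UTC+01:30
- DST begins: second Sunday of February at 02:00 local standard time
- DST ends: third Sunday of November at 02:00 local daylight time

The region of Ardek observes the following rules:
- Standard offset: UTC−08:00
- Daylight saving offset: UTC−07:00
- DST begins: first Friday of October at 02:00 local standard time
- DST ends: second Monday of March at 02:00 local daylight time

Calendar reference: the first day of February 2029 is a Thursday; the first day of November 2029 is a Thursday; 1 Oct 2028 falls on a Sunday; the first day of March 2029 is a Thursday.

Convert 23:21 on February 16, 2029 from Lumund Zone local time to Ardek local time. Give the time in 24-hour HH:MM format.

14:51

1 February 2029 is a Thursday, so the first Sunday is February 4 and the second is February 11.
1 November 2029 is a Thursday, so the first Sunday is November 4 and the third is November 18.
February 16, 2029 lies within the daylight-saving period (11 February – 18 November), so Lumund Zone is on daylight time, UTC+01:30.
23:21 Lumund Zone − 1h30m = 21:51 UTC.
1 October 2028 is a Sunday, so the first Friday is October 6.
1 March 2029 is a Thursday, so the first Monday is March 5 and the second is March 12.
At the standard offset (UTC−08:00), 21:51 UTC − 8h = 13:51 Ardek standard time.
The standard-time date in Ardek, February 16, 2029, falls between 6 October 2028 and 12 March 2029, so daylight saving is in effect and Ardek is at UTC−07:00.
21:51 UTC − 7h = 14:51 Ardek.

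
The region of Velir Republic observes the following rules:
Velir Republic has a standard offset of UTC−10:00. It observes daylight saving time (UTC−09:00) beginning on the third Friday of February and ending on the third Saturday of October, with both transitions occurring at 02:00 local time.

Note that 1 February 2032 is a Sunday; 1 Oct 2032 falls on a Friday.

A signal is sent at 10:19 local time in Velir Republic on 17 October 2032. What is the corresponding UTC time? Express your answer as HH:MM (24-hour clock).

1 February 2032 is a Sunday, so the first Friday is February 6 and the third is February 20.
1 October 2032 is a Friday, so the first Saturday is October 2 and the third is October 16.
Daylight saving runs 20 February – 16 October; 17 October 2032 is outside that window, so Velir Republic is on standard time at UTC−10:00.
10:19 local + 10h = 20:19 UTC.

20:19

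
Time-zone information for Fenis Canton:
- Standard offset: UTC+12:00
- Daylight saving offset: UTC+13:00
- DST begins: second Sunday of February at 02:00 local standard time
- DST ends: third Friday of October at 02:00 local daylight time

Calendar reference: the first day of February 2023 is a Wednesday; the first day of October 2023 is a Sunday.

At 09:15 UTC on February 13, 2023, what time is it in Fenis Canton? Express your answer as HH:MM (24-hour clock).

22:15

1 February 2023 is a Wednesday, so the first Sunday is February 5 and the second is February 12.
1 October 2023 is a Sunday, so the first Friday is October 6 and the third is October 20.
At the standard offset (UTC+12:00), 09:15 UTC + 12h = 21:15 Fenis Canton standard time.
The standard-time date in Fenis Canton, February 13, 2023, lies within the daylight-saving period (12 February – 20 October), so Fenis Canton is on daylight time, UTC+13:00.
09:15 UTC + 13h = 22:15 local.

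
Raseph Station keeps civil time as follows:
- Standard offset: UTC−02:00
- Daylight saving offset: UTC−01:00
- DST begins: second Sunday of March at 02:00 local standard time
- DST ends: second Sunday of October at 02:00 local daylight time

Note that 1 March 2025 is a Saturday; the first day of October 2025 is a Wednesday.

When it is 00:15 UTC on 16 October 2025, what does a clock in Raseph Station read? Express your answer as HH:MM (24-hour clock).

1 March 2025 is a Saturday, so the first Sunday is March 2 and the second is March 9.
1 October 2025 is a Wednesday, so the first Sunday is October 5 and the second is October 12.
At the standard offset (UTC−02:00), 00:15 UTC − 2h = 22:15 Raseph Station standard time (rolling into the previous day, 15 October 2025).
The standard-time date in Raseph Station, 15 October 2025, is outside the daylight-saving period (9 March – 12 October), so Raseph Station is on standard time, UTC−02:00.
00:15 UTC − 2h = 22:15 local (rolling into the previous day, 15 October 2025).

22:15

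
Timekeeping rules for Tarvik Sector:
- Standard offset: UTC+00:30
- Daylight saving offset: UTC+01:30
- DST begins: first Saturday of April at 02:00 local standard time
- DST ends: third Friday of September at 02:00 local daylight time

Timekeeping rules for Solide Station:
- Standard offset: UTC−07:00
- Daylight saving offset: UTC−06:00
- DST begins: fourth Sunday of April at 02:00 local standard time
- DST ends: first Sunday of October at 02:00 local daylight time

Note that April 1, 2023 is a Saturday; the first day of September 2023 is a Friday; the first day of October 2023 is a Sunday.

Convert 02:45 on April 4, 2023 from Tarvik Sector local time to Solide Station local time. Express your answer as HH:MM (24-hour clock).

1 April 2023 is a Saturday, so the first Saturday is April 1.
1 September 2023 is a Friday, so the first Friday is September 1 and the third is September 15.
April 4, 2023 lies within the daylight-saving period (1 April – 15 September), so Tarvik Sector is on daylight time, UTC+01:30.
02:45 Tarvik Sector − 1h30m = 01:15 UTC.
1 April 2023 is a Saturday, so the first Sunday is April 2 and the fourth is April 23.
1 October 2023 is a Sunday, so the first Sunday is October 1.
At the standard offset (UTC−07:00), 01:15 UTC − 7h = 18:15 Solide Station standard time (rolling into the previous day, 3 April 2023).
The standard-time date in Solide Station, April 3, 2023, is outside the daylight-saving period (23 April – 1 October), so Solide Station is on standard time, UTC−07:00.
01:15 UTC − 7h = 18:15 Solide Station (rolling into the previous day, 3 April 2023).

18:15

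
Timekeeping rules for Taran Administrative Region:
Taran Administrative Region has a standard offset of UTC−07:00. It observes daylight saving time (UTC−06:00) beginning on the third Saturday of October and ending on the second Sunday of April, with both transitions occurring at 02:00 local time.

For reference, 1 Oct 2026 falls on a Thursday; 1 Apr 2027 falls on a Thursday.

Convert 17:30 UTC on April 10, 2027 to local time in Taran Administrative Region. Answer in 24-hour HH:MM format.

11:30

1 October 2026 is a Thursday, so the first Saturday is October 3 and the third is October 17.
1 April 2027 is a Thursday, so the first Sunday is April 4 and the second is April 11.
At the standard offset (UTC−07:00), 17:30 UTC − 7h = 10:30 Taran Administrative Region standard time.
The standard-time date in Taran Administrative Region, April 10, 2027, falls between 17 October 2026 and 11 April 2027, so daylight saving is in effect and Taran Administrative Region is at UTC−06:00.
17:30 UTC − 6h = 11:30 local.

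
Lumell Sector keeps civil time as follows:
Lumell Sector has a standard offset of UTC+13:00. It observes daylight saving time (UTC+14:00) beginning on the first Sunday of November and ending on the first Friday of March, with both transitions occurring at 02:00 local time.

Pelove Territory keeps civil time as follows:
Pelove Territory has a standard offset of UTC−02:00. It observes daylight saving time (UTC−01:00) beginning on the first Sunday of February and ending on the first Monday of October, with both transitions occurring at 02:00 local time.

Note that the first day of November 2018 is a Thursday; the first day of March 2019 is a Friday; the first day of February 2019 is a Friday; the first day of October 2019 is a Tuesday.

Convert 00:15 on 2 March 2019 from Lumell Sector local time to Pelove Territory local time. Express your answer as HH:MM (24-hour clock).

1 November 2018 is a Thursday, so the first Sunday is November 4.
1 March 2019 is a Friday, so the first Friday is March 1.
2 March 2019 does not fall between 4 November 2018 and 1 March 2019, so daylight saving is not in effect and Lumell Sector is at UTC+13:00.
00:15 Lumell Sector − 13h = 11:15 UTC (rolling into the previous day, 1 March 2019).
1 February 2019 is a Friday, so the first Sunday is February 3.
1 October 2019 is a Tuesday, so the first Monday is October 7.
At the standard offset (UTC−02:00), 11:15 UTC − 2h = 09:15 Pelove Territory standard time.
Daylight saving runs 3 February – 7 October; the standard-time date in Pelove Territory, 1 March 2019, is inside that window, so Pelove Territory is at UTC−01:00.
11:15 UTC − 1h = 10:15 Pelove Territory.

10:15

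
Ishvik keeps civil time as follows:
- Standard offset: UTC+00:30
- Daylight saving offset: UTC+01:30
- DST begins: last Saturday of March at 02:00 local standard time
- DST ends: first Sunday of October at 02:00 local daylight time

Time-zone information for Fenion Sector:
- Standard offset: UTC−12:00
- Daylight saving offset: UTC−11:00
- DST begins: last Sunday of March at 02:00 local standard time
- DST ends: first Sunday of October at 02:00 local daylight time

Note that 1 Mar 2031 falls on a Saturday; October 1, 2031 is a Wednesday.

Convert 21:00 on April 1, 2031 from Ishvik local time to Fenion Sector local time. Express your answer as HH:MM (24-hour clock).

08:30

1 March 2031 is a Saturday, so Saturdays fall on 1, 8, 15, 22, 29; the last is March 29.
1 October 2031 is a Wednesday, so the first Sunday is October 5.
April 1, 2031 lies within the daylight-saving period (29 March – 5 October), so Ishvik is on daylight time, UTC+01:30.
21:00 Ishvik − 1h30m = 19:30 UTC.
1 March 2031 is a Saturday, so Sundays fall on 2, 9, 16, 23, 30; the last is March 30.
1 October 2031 is a Wednesday, so the first Sunday is October 5.
At the standard offset (UTC−12:00), 19:30 UTC − 12h = 07:30 Fenion Sector standard time.
The standard-time date in Fenion Sector, April 1, 2031, lies within the daylight-saving period (30 March – 5 October), so Fenion Sector is on daylight time, UTC−11:00.
19:30 UTC − 11h = 08:30 Fenion Sector.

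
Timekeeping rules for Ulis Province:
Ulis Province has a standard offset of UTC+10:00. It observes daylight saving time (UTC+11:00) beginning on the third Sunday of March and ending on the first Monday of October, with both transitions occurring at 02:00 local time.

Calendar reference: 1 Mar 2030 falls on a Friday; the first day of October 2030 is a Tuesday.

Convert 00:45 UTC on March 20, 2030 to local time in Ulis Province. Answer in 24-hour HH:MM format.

1 March 2030 is a Friday, so the first Sunday is March 3 and the third is March 17.
1 October 2030 is a Tuesday, so the first Monday is October 7.
At the standard offset (UTC+10:00), 00:45 UTC + 10h = 10:45 Ulis Province standard time.
Daylight saving runs 17 March – 7 October; the standard-time date in Ulis Province, March 20, 2030, is inside that window, so Ulis Province is at UTC+11:00.
00:45 UTC + 11h = 11:45 local.

11:45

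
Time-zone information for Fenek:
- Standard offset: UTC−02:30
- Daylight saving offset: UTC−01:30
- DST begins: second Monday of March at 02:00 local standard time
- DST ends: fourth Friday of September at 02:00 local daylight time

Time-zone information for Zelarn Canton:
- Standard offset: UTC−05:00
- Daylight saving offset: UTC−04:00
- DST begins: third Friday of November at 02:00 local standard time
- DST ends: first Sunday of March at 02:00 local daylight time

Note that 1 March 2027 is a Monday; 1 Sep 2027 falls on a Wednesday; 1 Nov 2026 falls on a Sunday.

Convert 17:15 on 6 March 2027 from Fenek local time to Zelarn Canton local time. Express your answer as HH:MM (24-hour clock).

15:45

1 March 2027 is a Monday, so the first Monday is March 1 and the second is March 8.
1 September 2027 is a Wednesday, so the first Friday is September 3 and the fourth is September 24.
Daylight saving runs 8 March – 24 September; 6 March 2027 is outside that window, so Fenek is on standard time at UTC−02:30.
17:15 Fenek + 2h30m = 19:45 UTC.
1 November 2026 is a Sunday, so the first Friday is November 6 and the third is November 20.
1 March 2027 is a Monday, so the first Sunday is March 7.
At the standard offset (UTC−05:00), 19:45 UTC − 5h = 14:45 Zelarn Canton standard time.
Daylight saving runs 20 November 2026 – 7 March 2027; the standard-time date in Zelarn Canton, 6 March 2027, is inside that window, so Zelarn Canton is at UTC−04:00.
19:45 UTC − 4h = 15:45 Zelarn Canton.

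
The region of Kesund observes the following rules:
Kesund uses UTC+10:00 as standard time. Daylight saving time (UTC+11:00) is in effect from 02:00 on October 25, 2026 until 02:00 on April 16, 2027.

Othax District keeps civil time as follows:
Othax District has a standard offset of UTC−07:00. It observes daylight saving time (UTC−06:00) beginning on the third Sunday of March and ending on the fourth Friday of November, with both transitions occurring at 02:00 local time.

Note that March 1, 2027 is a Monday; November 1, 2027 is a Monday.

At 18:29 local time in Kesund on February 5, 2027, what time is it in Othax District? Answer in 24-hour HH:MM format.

Daylight saving runs 25 October 2026 – 16 April 2027; February 5, 2027 is inside that window, so Kesund is at UTC+11:00.
18:29 Kesund − 11h = 07:29 UTC.
1 March 2027 is a Monday, so the first Sunday is March 7 and the third is March 21.
1 November 2027 is a Monday, so the first Friday is November 5 and the fourth is November 26.
At the standard offset (UTC−07:00), 07:29 UTC − 7h = 00:29 Othax District standard time.
The standard-time date in Othax District, February 5, 2027, is outside the daylight-saving period (21 March – 26 November), so Othax District is on standard time, UTC−07:00.
07:29 UTC − 7h = 00:29 Othax District.

00:29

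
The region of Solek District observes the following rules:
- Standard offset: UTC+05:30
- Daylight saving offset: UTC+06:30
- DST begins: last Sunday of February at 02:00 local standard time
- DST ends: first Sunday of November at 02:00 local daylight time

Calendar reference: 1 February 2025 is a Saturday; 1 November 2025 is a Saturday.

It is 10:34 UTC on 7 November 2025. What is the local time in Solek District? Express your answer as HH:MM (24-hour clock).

16:04

1 February 2025 is a Saturday, so Sundays fall on 2, 9, 16, 23; the last is February 23.
1 November 2025 is a Saturday, so the first Sunday is November 2.
At the standard offset (UTC+05:30), 10:34 UTC + 5h30m = 16:04 Solek District standard time.
The standard-time date in Solek District, 7 November 2025, is outside the daylight-saving period (23 February – 2 November), so Solek District is on standard time, UTC+05:30.
10:34 UTC + 5h30m = 16:04 local.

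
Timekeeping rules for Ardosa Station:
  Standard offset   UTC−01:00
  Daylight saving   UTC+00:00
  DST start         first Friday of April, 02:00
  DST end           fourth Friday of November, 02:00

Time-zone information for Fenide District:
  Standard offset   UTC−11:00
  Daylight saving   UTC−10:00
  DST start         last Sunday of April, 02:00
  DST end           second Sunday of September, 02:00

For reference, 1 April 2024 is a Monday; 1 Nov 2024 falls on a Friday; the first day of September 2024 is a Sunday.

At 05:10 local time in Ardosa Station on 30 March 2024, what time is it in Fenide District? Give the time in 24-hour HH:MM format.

1 April 2024 is a Monday, so the first Friday is April 5.
1 November 2024 is a Friday, so the first Friday is November 1 and the fourth is November 22.
30 March 2024 is outside the daylight-saving period (5 April – 22 November), so Ardosa Station is on standard time, UTC−01:00.
05:10 Ardosa Station + 1h = 06:10 UTC.
1 April 2024 is a Monday, so Sundays fall on 7, 14, 21, 28; the last is April 28.
1 September 2024 is a Sunday, so the first Sunday is September 1 and the second is September 8.
At the standard offset (UTC−11:00), 06:10 UTC − 11h = 19:10 Fenide District standard time (rolling into the previous day, 29 March 2024).
The standard-time date in Fenide District, 29 March 2024, is outside the daylight-saving period (28 April – 8 September), so Fenide District is on standard time, UTC−11:00.
06:10 UTC − 11h = 19:10 Fenide District (rolling into the previous day, 29 March 2024).

19:10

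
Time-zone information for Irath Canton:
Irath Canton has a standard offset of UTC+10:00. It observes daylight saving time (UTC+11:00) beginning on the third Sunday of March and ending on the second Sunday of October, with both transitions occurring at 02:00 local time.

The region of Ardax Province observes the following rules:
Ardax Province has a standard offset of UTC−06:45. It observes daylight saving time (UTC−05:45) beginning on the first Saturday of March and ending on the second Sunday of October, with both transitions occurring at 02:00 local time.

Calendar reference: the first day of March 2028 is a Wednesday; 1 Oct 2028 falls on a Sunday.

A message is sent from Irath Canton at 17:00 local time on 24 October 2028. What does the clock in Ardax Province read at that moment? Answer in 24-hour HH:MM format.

1 March 2028 is a Wednesday, so the first Sunday is March 5 and the third is March 19.
1 October 2028 is a Sunday, so the first Sunday is October 1 and the second is October 8.
24 October 2028 is outside the daylight-saving period (19 March – 8 October), so Irath Canton is on standard time, UTC+10:00.
17:00 Irath Canton − 10h = 07:00 UTC.
1 March 2028 is a Wednesday, so the first Saturday is March 4.
1 October 2028 is a Sunday, so the first Sunday is October 1 and the second is October 8.
At the standard offset (UTC−06:45), 07:00 UTC − 6h45m = 00:15 Ardax Province standard time.
The standard-time date in Ardax Province, 24 October 2028, does not fall between 4 March and 8 October, so daylight saving is not in effect and Ardax Province is at UTC−06:45.
07:00 UTC − 6h45m = 00:15 Ardax Province.

00:15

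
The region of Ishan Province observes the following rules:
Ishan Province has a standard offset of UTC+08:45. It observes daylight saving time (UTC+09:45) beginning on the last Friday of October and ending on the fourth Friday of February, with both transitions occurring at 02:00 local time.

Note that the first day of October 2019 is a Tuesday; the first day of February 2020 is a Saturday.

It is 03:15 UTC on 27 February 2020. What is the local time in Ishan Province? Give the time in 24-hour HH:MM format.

13:00

1 October 2019 is a Tuesday, so Fridays fall on 4, 11, 18, 25; the last is October 25.
1 February 2020 is a Saturday, so the first Friday is February 7 and the fourth is February 28.
At the standard offset (UTC+08:45), 03:15 UTC + 8h45m = 12:00 Ishan Province standard time.
The standard-time date in Ishan Province, 27 February 2020, falls between 25 October 2019 and 28 February 2020, so daylight saving is in effect and Ishan Province is at UTC+09:45.
03:15 UTC + 9h45m = 13:00 local.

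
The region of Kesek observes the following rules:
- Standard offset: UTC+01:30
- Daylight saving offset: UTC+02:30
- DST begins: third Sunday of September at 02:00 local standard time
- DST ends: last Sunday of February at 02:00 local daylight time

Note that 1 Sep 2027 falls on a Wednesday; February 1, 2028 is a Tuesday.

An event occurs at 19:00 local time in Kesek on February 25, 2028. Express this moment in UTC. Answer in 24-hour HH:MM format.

1 September 2027 is a Wednesday, so the first Sunday is September 5 and the third is September 19.
1 February 2028 is a Tuesday, so Sundays fall on 6, 13, 20, 27; the last is February 27.
Daylight saving runs 19 September 2027 – 27 February 2028; February 25, 2028 is inside that window, so Kesek is at UTC+02:30.
19:00 local − 2h30m = 16:30 UTC.

16:30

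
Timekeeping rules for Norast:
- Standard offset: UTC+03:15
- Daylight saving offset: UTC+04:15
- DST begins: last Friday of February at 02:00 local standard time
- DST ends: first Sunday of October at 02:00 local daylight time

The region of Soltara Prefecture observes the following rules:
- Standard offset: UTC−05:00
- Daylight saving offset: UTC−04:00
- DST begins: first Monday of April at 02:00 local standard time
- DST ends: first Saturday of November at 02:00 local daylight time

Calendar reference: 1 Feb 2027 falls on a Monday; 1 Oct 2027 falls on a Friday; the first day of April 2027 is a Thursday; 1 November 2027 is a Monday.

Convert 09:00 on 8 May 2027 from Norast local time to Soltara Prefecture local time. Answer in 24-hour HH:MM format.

00:45

1 February 2027 is a Monday, so Fridays fall on 5, 12, 19, 26; the last is February 26.
1 October 2027 is a Friday, so the first Sunday is October 3.
8 May 2027 falls between 26 February and 3 October, so daylight saving is in effect and Norast is at UTC+04:15.
09:00 Norast − 4h15m = 04:45 UTC.
1 April 2027 is a Thursday, so the first Monday is April 5.
1 November 2027 is a Monday, so the first Saturday is November 6.
At the standard offset (UTC−05:00), 04:45 UTC − 5h = 23:45 Soltara Prefecture standard time (rolling into the previous day, 7 May 2027).
Daylight saving runs 5 April – 6 November; the standard-time date in Soltara Prefecture, 7 May 2027, is inside that window, so Soltara Prefecture is at UTC−04:00.
04:45 UTC − 4h = 00:45 Soltara Prefecture.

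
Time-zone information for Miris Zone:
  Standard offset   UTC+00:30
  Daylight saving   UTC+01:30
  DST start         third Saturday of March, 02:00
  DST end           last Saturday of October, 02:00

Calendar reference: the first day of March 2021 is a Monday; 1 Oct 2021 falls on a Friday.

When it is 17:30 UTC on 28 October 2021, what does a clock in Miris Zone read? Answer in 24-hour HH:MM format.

1 March 2021 is a Monday, so the first Saturday is March 6 and the third is March 20.
1 October 2021 is a Friday, so Saturdays fall on 2, 9, 16, 23, 30; the last is October 30.
At the standard offset (UTC+00:30), 17:30 UTC + 0h30m = 18:00 Miris Zone standard time.
The standard-time date in Miris Zone, 28 October 2021, falls between 20 March and 30 October, so daylight saving is in effect and Miris Zone is at UTC+01:30.
17:30 UTC + 1h30m = 19:00 local.

19:00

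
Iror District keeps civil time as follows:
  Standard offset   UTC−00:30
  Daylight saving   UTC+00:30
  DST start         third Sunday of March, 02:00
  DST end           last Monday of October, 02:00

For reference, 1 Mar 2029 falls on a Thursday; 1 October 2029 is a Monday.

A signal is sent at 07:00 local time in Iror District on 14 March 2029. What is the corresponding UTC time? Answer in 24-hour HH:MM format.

1 March 2029 is a Thursday, so the first Sunday is March 4 and the third is March 18.
1 October 2029 is a Monday, so Mondays fall on 1, 8, 15, 22, 29; the last is October 29.
14 March 2029 is outside the daylight-saving period (18 March – 29 October), so Iror District is on standard time, UTC−00:30.
07:00 local + 0h30m = 07:30 UTC.

07:30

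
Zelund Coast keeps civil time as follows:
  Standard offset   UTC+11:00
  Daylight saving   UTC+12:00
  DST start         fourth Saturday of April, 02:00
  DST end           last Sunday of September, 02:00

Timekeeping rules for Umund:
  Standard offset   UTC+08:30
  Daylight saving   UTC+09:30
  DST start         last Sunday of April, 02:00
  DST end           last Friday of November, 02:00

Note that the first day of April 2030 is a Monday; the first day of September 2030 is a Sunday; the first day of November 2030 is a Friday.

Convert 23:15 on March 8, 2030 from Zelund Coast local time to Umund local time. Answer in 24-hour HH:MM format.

1 April 2030 is a Monday, so the first Saturday is April 6 and the fourth is April 27.
1 September 2030 is a Sunday, so Sundays fall on 1, 8, 15, 22, 29; the last is September 29.
March 8, 2030 does not fall between 27 April and 29 September, so daylight saving is not in effect and Zelund Coast is at UTC+11:00.
23:15 Zelund Coast − 11h = 12:15 UTC.
1 April 2030 is a Monday, so Sundays fall on 7, 14, 21, 28; the last is April 28.
1 November 2030 is a Friday, so Fridays fall on 1, 8, 15, 22, 29; the last is November 29.
At the standard offset (UTC+08:30), 12:15 UTC + 8h30m = 20:45 Umund standard time.
Daylight saving runs 28 April – 29 November; the standard-time date in Umund, March 8, 2030, is outside that window, so Umund is on standard time at UTC+08:30.
12:15 UTC + 8h30m = 20:45 Umund.

20:45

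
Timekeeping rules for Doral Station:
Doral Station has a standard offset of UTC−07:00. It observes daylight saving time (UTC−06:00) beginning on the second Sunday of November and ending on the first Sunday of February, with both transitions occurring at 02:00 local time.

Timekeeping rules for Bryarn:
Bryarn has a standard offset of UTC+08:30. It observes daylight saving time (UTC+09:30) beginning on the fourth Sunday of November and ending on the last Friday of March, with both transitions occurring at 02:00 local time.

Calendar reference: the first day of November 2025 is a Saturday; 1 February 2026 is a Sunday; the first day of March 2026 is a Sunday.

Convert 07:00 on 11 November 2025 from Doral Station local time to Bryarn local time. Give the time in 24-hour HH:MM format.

21:30

1 November 2025 is a Saturday, so the first Sunday is November 2 and the second is November 9.
1 February 2026 is a Sunday, so the first Sunday is February 1.
11 November 2025 falls between 9 November 2025 and 1 February 2026, so daylight saving is in effect and Doral Station is at UTC−06:00.
07:00 Doral Station + 6h = 13:00 UTC.
1 November 2025 is a Saturday, so the first Sunday is November 2 and the fourth is November 23.
1 March 2026 is a Sunday, so Fridays fall on 6, 13, 20, 27; the last is March 27.
At the standard offset (UTC+08:30), 13:00 UTC + 8h30m = 21:30 Bryarn standard time.
The standard-time date in Bryarn, 11 November 2025, does not fall between 23 November 2025 and 27 March 2026, so daylight saving is not in effect and Bryarn is at UTC+08:30.
13:00 UTC + 8h30m = 21:30 Bryarn.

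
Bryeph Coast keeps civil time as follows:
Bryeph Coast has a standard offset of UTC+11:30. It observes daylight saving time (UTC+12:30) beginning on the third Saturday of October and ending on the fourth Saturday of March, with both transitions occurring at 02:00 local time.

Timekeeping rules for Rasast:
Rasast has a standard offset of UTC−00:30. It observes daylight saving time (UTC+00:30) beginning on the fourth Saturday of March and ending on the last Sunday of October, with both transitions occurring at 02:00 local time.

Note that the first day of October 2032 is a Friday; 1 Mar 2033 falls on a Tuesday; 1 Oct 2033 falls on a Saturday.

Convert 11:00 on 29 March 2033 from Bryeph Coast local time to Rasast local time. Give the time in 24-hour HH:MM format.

1 October 2032 is a Friday, so the first Saturday is October 2 and the third is October 16.
1 March 2033 is a Tuesday, so the first Saturday is March 5 and the fourth is March 26.
Daylight saving runs 16 October 2032 – 26 March 2033; 29 March 2033 is outside that window, so Bryeph Coast is on standard time at UTC+11:30.
11:00 Bryeph Coast − 11h30m = 23:30 UTC (rolling into the previous day, 28 March 2033).
1 March 2033 is a Tuesday, so the first Saturday is March 5 and the fourth is March 26.
1 October 2033 is a Saturday, so Sundays fall on 2, 9, 16, 23, 30; the last is October 30.
At the standard offset (UTC−00:30), 23:30 UTC − 0h30m = 23:00 Rasast standard time.
Daylight saving runs 26 March – 30 October; the standard-time date in Rasast, 28 March 2033, is inside that window, so Rasast is at UTC+00:30.
23:30 UTC + 0h30m = 00:00 Rasast (rolling into the next day, 29 March 2033).

00:00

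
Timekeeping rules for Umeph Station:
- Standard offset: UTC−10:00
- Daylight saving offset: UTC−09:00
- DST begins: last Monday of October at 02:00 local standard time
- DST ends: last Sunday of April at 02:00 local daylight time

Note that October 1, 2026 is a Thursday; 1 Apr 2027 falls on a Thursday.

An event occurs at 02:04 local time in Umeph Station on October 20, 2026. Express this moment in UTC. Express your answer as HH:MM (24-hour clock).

1 October 2026 is a Thursday, so Mondays fall on 5, 12, 19, 26; the last is October 26.
1 April 2027 is a Thursday, so Sundays fall on 4, 11, 18, 25; the last is April 25.
October 20, 2026 does not fall between 26 October 2026 and 25 April 2027, so daylight saving is not in effect and Umeph Station is at UTC−10:00.
02:04 local + 10h = 12:04 UTC.

12:04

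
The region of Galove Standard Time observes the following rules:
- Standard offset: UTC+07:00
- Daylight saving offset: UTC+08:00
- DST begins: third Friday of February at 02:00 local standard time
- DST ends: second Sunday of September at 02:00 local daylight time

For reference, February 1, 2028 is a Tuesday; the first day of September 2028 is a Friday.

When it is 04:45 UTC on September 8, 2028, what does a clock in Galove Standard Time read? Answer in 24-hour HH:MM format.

1 February 2028 is a Tuesday, so the first Friday is February 4 and the third is February 18.
1 September 2028 is a Friday, so the first Sunday is September 3 and the second is September 10.
At the standard offset (UTC+07:00), 04:45 UTC + 7h = 11:45 Galove Standard Time standard time.
The standard-time date in Galove Standard Time, September 8, 2028, falls between 18 February and 10 September, so daylight saving is in effect and Galove Standard Time is at UTC+08:00.
04:45 UTC + 8h = 12:45 local.

12:45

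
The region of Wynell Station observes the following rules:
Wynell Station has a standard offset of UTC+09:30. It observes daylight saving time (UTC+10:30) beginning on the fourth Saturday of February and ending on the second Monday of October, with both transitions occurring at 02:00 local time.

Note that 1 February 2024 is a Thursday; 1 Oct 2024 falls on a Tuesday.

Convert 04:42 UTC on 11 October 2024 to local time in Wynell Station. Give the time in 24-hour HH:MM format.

1 February 2024 is a Thursday, so the first Saturday is February 3 and the fourth is February 24.
1 October 2024 is a Tuesday, so the first Monday is October 7 and the second is October 14.
At the standard offset (UTC+09:30), 04:42 UTC + 9h30m = 14:12 Wynell Station standard time.
Daylight saving runs 24 February – 14 October; the standard-time date in Wynell Station, 11 October 2024, is inside that window, so Wynell Station is at UTC+10:30.
04:42 UTC + 10h30m = 15:12 local.

15:12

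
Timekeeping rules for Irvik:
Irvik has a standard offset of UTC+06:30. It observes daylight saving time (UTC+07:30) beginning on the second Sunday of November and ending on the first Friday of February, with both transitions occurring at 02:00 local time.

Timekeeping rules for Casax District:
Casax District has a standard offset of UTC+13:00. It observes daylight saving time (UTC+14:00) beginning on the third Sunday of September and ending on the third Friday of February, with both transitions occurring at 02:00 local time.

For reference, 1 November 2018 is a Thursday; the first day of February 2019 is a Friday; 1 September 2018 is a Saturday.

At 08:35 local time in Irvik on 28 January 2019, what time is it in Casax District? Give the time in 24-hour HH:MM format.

15:05

1 November 2018 is a Thursday, so the first Sunday is November 4 and the second is November 11.
1 February 2019 is a Friday, so the first Friday is February 1.
Daylight saving runs 11 November 2018 – 1 February 2019; 28 January 2019 is inside that window, so Irvik is at UTC+07:30.
08:35 Irvik − 7h30m = 01:05 UTC.
1 September 2018 is a Saturday, so the first Sunday is September 2 and the third is September 16.
1 February 2019 is a Friday, so the first Friday is February 1 and the third is February 15.
At the standard offset (UTC+13:00), 01:05 UTC + 13h = 14:05 Casax District standard time.
The standard-time date in Casax District, 28 January 2019, falls between 16 September 2018 and 15 February 2019, so daylight saving is in effect and Casax District is at UTC+14:00.
01:05 UTC + 14h = 15:05 Casax District.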